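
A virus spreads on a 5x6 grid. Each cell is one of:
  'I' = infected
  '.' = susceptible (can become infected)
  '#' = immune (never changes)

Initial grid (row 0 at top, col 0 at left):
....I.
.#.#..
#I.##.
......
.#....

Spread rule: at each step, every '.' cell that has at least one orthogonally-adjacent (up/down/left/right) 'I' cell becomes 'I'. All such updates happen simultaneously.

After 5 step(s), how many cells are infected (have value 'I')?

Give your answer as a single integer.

Step 0 (initial): 2 infected
Step 1: +5 new -> 7 infected
Step 2: +5 new -> 12 infected
Step 3: +5 new -> 17 infected
Step 4: +4 new -> 21 infected
Step 5: +3 new -> 24 infected

Answer: 24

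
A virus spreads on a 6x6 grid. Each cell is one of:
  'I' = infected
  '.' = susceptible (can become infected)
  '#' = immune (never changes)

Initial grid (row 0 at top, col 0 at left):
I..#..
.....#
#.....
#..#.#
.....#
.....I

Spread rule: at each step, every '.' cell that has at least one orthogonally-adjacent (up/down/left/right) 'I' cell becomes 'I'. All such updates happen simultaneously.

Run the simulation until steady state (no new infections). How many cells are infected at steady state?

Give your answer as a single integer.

Answer: 29

Derivation:
Step 0 (initial): 2 infected
Step 1: +3 new -> 5 infected
Step 2: +4 new -> 9 infected
Step 3: +5 new -> 14 infected
Step 4: +6 new -> 20 infected
Step 5: +6 new -> 26 infected
Step 6: +2 new -> 28 infected
Step 7: +1 new -> 29 infected
Step 8: +0 new -> 29 infected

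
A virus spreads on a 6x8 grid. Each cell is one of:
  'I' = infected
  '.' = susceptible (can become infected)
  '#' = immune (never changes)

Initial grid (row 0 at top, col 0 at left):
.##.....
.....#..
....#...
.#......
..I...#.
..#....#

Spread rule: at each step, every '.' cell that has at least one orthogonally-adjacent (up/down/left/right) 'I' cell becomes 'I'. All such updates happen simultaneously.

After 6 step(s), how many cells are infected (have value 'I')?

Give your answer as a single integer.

Answer: 33

Derivation:
Step 0 (initial): 1 infected
Step 1: +3 new -> 4 infected
Step 2: +6 new -> 10 infected
Step 3: +8 new -> 18 infected
Step 4: +5 new -> 23 infected
Step 5: +6 new -> 29 infected
Step 6: +4 new -> 33 infected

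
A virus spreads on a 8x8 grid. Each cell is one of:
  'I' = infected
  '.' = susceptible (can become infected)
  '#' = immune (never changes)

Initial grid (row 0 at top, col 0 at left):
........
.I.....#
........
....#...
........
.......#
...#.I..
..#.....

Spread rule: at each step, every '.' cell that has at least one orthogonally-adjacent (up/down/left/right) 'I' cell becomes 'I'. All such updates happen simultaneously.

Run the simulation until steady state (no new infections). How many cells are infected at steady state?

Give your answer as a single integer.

Step 0 (initial): 2 infected
Step 1: +8 new -> 10 infected
Step 2: +12 new -> 22 infected
Step 3: +12 new -> 34 infected
Step 4: +12 new -> 46 infected
Step 5: +7 new -> 53 infected
Step 6: +4 new -> 57 infected
Step 7: +2 new -> 59 infected
Step 8: +0 new -> 59 infected

Answer: 59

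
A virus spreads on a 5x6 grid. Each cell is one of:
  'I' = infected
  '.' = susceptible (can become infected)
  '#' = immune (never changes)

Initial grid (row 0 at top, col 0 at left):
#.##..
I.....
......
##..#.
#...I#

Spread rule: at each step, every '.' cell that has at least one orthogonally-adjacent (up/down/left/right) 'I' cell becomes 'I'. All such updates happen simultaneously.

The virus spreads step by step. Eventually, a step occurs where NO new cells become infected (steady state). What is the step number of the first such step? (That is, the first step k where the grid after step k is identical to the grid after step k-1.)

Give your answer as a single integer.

Step 0 (initial): 2 infected
Step 1: +3 new -> 5 infected
Step 2: +5 new -> 10 infected
Step 3: +5 new -> 15 infected
Step 4: +2 new -> 17 infected
Step 5: +3 new -> 20 infected
Step 6: +2 new -> 22 infected
Step 7: +0 new -> 22 infected

Answer: 7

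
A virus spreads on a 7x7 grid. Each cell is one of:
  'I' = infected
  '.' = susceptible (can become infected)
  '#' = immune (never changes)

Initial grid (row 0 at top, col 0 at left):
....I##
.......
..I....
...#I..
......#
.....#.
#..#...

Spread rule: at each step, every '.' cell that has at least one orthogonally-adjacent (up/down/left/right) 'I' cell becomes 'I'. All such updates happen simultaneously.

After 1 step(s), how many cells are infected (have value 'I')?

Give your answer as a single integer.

Step 0 (initial): 3 infected
Step 1: +9 new -> 12 infected

Answer: 12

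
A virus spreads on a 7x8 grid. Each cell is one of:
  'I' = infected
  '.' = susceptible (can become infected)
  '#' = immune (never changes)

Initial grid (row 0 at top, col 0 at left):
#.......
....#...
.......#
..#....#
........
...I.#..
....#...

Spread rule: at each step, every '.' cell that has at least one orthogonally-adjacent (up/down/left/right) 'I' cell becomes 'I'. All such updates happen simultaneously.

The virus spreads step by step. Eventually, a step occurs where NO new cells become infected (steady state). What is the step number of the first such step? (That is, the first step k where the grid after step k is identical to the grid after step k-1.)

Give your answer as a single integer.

Answer: 10

Derivation:
Step 0 (initial): 1 infected
Step 1: +4 new -> 5 infected
Step 2: +5 new -> 10 infected
Step 3: +6 new -> 16 infected
Step 4: +8 new -> 24 infected
Step 5: +8 new -> 32 infected
Step 6: +8 new -> 40 infected
Step 7: +6 new -> 46 infected
Step 8: +2 new -> 48 infected
Step 9: +1 new -> 49 infected
Step 10: +0 new -> 49 infected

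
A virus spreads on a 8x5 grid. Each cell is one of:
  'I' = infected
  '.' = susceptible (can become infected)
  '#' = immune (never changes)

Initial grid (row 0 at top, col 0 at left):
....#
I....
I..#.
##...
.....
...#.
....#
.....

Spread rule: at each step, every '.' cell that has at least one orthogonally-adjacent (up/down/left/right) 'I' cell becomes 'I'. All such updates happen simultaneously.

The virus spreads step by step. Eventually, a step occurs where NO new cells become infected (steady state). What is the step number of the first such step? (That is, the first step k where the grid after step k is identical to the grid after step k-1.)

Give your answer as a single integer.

Step 0 (initial): 2 infected
Step 1: +3 new -> 5 infected
Step 2: +3 new -> 8 infected
Step 3: +3 new -> 11 infected
Step 4: +4 new -> 15 infected
Step 5: +5 new -> 20 infected
Step 6: +4 new -> 24 infected
Step 7: +5 new -> 29 infected
Step 8: +3 new -> 32 infected
Step 9: +2 new -> 34 infected
Step 10: +0 new -> 34 infected

Answer: 10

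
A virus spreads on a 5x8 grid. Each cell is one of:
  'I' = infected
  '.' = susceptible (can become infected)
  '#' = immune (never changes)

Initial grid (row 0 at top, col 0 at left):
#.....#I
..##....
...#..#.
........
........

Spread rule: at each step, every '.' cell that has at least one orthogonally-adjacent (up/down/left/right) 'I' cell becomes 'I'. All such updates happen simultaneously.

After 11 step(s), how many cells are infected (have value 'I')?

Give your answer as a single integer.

Answer: 34

Derivation:
Step 0 (initial): 1 infected
Step 1: +1 new -> 2 infected
Step 2: +2 new -> 4 infected
Step 3: +2 new -> 6 infected
Step 4: +5 new -> 11 infected
Step 5: +4 new -> 15 infected
Step 6: +3 new -> 18 infected
Step 7: +3 new -> 21 infected
Step 8: +3 new -> 24 infected
Step 9: +4 new -> 28 infected
Step 10: +4 new -> 32 infected
Step 11: +2 new -> 34 infected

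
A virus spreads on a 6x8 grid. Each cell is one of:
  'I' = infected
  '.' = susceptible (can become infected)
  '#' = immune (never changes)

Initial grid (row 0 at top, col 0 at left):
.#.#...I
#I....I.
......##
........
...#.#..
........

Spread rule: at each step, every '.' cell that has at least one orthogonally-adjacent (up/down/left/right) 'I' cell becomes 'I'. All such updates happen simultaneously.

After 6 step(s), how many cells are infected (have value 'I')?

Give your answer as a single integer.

Step 0 (initial): 3 infected
Step 1: +5 new -> 8 infected
Step 2: +8 new -> 16 infected
Step 3: +7 new -> 23 infected
Step 4: +6 new -> 29 infected
Step 5: +5 new -> 34 infected
Step 6: +4 new -> 38 infected

Answer: 38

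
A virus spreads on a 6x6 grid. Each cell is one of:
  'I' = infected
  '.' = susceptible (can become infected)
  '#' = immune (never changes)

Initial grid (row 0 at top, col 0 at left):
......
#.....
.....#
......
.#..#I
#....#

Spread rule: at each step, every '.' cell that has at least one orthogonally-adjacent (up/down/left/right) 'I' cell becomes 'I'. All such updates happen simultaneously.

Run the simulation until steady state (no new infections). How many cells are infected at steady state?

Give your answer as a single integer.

Answer: 30

Derivation:
Step 0 (initial): 1 infected
Step 1: +1 new -> 2 infected
Step 2: +1 new -> 3 infected
Step 3: +2 new -> 5 infected
Step 4: +4 new -> 9 infected
Step 5: +7 new -> 16 infected
Step 6: +7 new -> 23 infected
Step 7: +5 new -> 28 infected
Step 8: +1 new -> 29 infected
Step 9: +1 new -> 30 infected
Step 10: +0 new -> 30 infected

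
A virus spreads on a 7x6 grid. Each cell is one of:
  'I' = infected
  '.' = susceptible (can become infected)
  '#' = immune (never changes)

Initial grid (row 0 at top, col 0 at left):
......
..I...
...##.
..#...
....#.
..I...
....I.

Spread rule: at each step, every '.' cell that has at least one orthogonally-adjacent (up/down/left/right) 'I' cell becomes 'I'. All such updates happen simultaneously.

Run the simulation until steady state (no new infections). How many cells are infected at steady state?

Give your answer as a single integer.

Step 0 (initial): 3 infected
Step 1: +11 new -> 14 infected
Step 2: +10 new -> 24 infected
Step 3: +9 new -> 33 infected
Step 4: +5 new -> 38 infected
Step 5: +0 new -> 38 infected

Answer: 38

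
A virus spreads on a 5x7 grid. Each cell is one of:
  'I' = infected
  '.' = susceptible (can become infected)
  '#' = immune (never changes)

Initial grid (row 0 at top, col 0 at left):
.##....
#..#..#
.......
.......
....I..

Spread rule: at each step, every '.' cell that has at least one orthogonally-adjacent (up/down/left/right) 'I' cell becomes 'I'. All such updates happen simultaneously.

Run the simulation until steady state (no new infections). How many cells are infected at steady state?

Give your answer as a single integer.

Step 0 (initial): 1 infected
Step 1: +3 new -> 4 infected
Step 2: +5 new -> 9 infected
Step 3: +6 new -> 15 infected
Step 4: +6 new -> 21 infected
Step 5: +5 new -> 26 infected
Step 6: +3 new -> 29 infected
Step 7: +0 new -> 29 infected

Answer: 29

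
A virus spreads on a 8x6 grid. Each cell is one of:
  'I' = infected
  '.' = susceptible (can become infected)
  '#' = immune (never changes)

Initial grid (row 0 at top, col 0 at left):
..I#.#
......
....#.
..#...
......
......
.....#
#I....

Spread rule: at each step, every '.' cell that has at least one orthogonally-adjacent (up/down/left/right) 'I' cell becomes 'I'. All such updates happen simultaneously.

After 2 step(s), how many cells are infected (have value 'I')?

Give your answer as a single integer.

Step 0 (initial): 2 infected
Step 1: +4 new -> 6 infected
Step 2: +8 new -> 14 infected

Answer: 14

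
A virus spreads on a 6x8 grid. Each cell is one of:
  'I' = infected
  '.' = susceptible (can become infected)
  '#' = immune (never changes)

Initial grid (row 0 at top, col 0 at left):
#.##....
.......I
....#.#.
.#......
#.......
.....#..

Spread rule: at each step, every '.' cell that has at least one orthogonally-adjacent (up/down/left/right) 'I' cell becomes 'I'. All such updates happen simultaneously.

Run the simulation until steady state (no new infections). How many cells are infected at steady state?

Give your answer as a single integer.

Step 0 (initial): 1 infected
Step 1: +3 new -> 4 infected
Step 2: +3 new -> 7 infected
Step 3: +5 new -> 12 infected
Step 4: +5 new -> 17 infected
Step 5: +5 new -> 22 infected
Step 6: +4 new -> 26 infected
Step 7: +6 new -> 32 infected
Step 8: +3 new -> 35 infected
Step 9: +3 new -> 38 infected
Step 10: +1 new -> 39 infected
Step 11: +1 new -> 40 infected
Step 12: +0 new -> 40 infected

Answer: 40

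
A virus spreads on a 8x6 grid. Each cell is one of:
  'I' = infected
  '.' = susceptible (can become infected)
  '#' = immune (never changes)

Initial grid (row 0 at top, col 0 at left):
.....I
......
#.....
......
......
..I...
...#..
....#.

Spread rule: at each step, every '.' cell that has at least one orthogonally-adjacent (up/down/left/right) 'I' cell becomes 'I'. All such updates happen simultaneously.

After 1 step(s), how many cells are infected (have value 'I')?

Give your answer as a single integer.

Step 0 (initial): 2 infected
Step 1: +6 new -> 8 infected

Answer: 8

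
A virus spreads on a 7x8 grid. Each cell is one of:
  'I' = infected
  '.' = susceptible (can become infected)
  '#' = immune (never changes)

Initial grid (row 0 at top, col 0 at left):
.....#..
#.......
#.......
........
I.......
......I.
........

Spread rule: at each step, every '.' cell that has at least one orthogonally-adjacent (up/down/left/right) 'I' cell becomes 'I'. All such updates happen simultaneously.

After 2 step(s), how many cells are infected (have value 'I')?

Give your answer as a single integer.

Step 0 (initial): 2 infected
Step 1: +7 new -> 9 infected
Step 2: +10 new -> 19 infected

Answer: 19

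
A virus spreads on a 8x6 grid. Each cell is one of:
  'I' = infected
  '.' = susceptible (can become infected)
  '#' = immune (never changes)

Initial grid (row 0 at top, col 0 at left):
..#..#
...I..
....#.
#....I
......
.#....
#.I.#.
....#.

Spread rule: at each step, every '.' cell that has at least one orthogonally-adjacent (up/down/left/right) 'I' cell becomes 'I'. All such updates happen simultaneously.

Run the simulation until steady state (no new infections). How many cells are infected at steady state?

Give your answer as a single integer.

Step 0 (initial): 3 infected
Step 1: +11 new -> 14 infected
Step 2: +11 new -> 25 infected
Step 3: +9 new -> 34 infected
Step 4: +5 new -> 39 infected
Step 5: +1 new -> 40 infected
Step 6: +0 new -> 40 infected

Answer: 40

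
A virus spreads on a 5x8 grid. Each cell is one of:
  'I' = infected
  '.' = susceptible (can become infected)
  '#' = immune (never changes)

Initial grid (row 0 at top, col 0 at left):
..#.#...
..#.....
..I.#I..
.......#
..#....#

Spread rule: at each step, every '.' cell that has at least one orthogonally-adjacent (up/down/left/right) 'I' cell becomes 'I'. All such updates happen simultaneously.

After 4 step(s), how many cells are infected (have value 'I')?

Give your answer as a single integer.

Step 0 (initial): 2 infected
Step 1: +6 new -> 8 infected
Step 2: +12 new -> 20 infected
Step 3: +10 new -> 30 infected
Step 4: +3 new -> 33 infected

Answer: 33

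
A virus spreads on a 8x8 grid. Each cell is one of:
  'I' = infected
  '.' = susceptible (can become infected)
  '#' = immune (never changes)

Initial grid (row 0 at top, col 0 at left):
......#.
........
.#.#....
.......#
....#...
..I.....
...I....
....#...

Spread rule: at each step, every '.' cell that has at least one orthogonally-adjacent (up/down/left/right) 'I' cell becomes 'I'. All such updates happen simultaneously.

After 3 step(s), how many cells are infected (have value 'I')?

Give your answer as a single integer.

Answer: 25

Derivation:
Step 0 (initial): 2 infected
Step 1: +6 new -> 8 infected
Step 2: +8 new -> 16 infected
Step 3: +9 new -> 25 infected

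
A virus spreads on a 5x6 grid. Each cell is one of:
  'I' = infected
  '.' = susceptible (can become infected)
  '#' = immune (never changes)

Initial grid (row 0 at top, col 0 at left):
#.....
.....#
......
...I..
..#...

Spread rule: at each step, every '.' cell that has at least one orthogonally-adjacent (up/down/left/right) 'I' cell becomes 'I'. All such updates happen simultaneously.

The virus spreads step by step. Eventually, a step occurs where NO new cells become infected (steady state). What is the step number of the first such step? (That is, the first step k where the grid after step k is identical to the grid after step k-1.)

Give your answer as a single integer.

Step 0 (initial): 1 infected
Step 1: +4 new -> 5 infected
Step 2: +6 new -> 11 infected
Step 3: +8 new -> 19 infected
Step 4: +5 new -> 24 infected
Step 5: +3 new -> 27 infected
Step 6: +0 new -> 27 infected

Answer: 6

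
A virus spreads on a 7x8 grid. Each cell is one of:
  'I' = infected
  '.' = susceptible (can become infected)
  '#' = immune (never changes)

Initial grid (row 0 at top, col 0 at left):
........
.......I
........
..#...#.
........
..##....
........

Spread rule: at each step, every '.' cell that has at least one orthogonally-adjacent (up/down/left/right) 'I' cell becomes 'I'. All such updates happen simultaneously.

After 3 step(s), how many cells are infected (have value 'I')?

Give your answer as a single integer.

Answer: 12

Derivation:
Step 0 (initial): 1 infected
Step 1: +3 new -> 4 infected
Step 2: +4 new -> 8 infected
Step 3: +4 new -> 12 infected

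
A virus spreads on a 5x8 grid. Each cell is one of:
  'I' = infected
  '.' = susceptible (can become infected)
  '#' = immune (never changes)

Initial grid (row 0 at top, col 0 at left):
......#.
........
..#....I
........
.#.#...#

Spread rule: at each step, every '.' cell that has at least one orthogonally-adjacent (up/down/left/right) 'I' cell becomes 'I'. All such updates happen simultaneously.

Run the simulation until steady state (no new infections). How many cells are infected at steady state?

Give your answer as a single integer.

Answer: 35

Derivation:
Step 0 (initial): 1 infected
Step 1: +3 new -> 4 infected
Step 2: +4 new -> 8 infected
Step 3: +4 new -> 12 infected
Step 4: +5 new -> 17 infected
Step 5: +4 new -> 21 infected
Step 6: +3 new -> 24 infected
Step 7: +4 new -> 28 infected
Step 8: +4 new -> 32 infected
Step 9: +3 new -> 35 infected
Step 10: +0 new -> 35 infected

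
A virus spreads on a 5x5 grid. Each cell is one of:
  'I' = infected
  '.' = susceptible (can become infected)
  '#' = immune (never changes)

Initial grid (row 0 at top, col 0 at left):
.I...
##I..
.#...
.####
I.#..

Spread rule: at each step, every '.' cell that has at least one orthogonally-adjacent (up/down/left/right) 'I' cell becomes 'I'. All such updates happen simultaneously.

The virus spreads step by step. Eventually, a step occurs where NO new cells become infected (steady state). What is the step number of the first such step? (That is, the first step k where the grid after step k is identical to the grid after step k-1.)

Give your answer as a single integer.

Answer: 4

Derivation:
Step 0 (initial): 3 infected
Step 1: +6 new -> 9 infected
Step 2: +4 new -> 13 infected
Step 3: +2 new -> 15 infected
Step 4: +0 new -> 15 infected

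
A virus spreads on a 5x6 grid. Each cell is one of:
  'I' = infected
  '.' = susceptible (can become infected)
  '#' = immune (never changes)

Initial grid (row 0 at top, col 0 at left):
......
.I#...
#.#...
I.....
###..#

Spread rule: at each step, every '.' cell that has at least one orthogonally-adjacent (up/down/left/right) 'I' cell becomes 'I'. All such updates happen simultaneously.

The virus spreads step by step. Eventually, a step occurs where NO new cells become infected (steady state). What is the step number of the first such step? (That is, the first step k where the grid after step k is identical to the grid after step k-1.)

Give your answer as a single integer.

Answer: 7

Derivation:
Step 0 (initial): 2 infected
Step 1: +4 new -> 6 infected
Step 2: +3 new -> 9 infected
Step 3: +2 new -> 11 infected
Step 4: +5 new -> 16 infected
Step 5: +5 new -> 21 infected
Step 6: +2 new -> 23 infected
Step 7: +0 new -> 23 infected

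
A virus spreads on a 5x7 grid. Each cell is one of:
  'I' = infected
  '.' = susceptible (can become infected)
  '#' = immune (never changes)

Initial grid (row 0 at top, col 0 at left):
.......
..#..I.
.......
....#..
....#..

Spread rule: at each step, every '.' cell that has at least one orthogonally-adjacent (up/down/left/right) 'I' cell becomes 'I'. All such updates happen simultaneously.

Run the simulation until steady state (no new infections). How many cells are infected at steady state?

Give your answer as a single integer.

Step 0 (initial): 1 infected
Step 1: +4 new -> 5 infected
Step 2: +6 new -> 11 infected
Step 3: +4 new -> 15 infected
Step 4: +4 new -> 19 infected
Step 5: +4 new -> 23 infected
Step 6: +5 new -> 28 infected
Step 7: +3 new -> 31 infected
Step 8: +1 new -> 32 infected
Step 9: +0 new -> 32 infected

Answer: 32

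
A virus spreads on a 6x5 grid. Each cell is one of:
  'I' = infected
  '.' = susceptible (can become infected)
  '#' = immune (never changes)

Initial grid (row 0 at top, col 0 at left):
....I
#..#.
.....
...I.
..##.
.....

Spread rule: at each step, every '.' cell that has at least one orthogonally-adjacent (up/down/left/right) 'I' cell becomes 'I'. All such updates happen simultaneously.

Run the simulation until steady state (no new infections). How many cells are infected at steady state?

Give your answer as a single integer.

Step 0 (initial): 2 infected
Step 1: +5 new -> 7 infected
Step 2: +5 new -> 12 infected
Step 3: +6 new -> 18 infected
Step 4: +6 new -> 24 infected
Step 5: +2 new -> 26 infected
Step 6: +0 new -> 26 infected

Answer: 26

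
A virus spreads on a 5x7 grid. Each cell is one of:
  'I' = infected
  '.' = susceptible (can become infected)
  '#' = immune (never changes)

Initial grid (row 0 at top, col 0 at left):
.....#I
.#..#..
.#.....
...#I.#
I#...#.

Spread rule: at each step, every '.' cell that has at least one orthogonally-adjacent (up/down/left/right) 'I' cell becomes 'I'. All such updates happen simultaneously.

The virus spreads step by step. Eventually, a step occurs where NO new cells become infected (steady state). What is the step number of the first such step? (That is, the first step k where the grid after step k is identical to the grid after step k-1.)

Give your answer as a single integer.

Step 0 (initial): 3 infected
Step 1: +5 new -> 8 infected
Step 2: +7 new -> 15 infected
Step 3: +5 new -> 20 infected
Step 4: +3 new -> 23 infected
Step 5: +3 new -> 26 infected
Step 6: +0 new -> 26 infected

Answer: 6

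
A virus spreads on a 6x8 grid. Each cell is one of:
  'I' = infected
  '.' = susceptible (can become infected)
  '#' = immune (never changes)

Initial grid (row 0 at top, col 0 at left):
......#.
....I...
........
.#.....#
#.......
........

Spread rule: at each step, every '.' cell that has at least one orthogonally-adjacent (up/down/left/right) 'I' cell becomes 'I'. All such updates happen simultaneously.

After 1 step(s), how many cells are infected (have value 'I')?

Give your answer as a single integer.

Answer: 5

Derivation:
Step 0 (initial): 1 infected
Step 1: +4 new -> 5 infected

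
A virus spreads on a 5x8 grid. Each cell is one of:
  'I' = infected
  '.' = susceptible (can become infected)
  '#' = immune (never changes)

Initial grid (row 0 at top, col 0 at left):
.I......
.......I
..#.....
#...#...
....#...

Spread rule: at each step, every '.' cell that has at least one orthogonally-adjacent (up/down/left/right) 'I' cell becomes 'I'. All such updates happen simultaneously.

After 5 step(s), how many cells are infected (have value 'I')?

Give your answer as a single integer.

Step 0 (initial): 2 infected
Step 1: +6 new -> 8 infected
Step 2: +8 new -> 16 infected
Step 3: +9 new -> 25 infected
Step 4: +6 new -> 31 infected
Step 5: +4 new -> 35 infected

Answer: 35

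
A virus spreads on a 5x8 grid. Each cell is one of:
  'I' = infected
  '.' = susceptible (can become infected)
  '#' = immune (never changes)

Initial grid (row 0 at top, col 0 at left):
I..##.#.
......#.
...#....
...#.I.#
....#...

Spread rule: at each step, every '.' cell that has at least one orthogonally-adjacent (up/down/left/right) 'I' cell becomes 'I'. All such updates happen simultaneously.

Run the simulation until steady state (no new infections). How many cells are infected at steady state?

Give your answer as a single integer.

Step 0 (initial): 2 infected
Step 1: +6 new -> 8 infected
Step 2: +7 new -> 15 infected
Step 3: +7 new -> 22 infected
Step 4: +5 new -> 27 infected
Step 5: +3 new -> 30 infected
Step 6: +1 new -> 31 infected
Step 7: +1 new -> 32 infected
Step 8: +0 new -> 32 infected

Answer: 32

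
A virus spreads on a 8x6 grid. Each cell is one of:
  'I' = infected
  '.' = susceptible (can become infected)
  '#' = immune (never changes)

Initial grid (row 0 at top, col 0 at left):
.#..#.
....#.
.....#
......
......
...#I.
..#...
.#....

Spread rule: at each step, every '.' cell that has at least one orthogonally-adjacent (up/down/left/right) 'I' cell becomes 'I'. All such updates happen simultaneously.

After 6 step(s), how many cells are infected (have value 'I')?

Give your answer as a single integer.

Step 0 (initial): 1 infected
Step 1: +3 new -> 4 infected
Step 2: +6 new -> 10 infected
Step 3: +6 new -> 16 infected
Step 4: +5 new -> 21 infected
Step 5: +5 new -> 26 infected
Step 6: +6 new -> 32 infected

Answer: 32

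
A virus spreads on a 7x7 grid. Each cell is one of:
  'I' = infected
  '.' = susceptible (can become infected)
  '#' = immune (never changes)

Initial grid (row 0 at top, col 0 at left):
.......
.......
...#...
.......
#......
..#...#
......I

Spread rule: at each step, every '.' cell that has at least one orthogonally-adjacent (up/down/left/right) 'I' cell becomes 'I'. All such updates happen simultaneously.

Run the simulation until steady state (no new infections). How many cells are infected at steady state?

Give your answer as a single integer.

Step 0 (initial): 1 infected
Step 1: +1 new -> 2 infected
Step 2: +2 new -> 4 infected
Step 3: +3 new -> 7 infected
Step 4: +5 new -> 12 infected
Step 5: +5 new -> 17 infected
Step 6: +7 new -> 24 infected
Step 7: +6 new -> 30 infected
Step 8: +5 new -> 35 infected
Step 9: +4 new -> 39 infected
Step 10: +3 new -> 42 infected
Step 11: +2 new -> 44 infected
Step 12: +1 new -> 45 infected
Step 13: +0 new -> 45 infected

Answer: 45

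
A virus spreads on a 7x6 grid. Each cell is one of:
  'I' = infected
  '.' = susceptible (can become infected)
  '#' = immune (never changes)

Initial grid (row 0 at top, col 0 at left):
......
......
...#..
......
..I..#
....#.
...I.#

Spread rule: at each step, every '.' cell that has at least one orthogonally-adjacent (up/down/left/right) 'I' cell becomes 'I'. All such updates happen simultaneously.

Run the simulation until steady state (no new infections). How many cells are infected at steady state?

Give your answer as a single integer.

Answer: 37

Derivation:
Step 0 (initial): 2 infected
Step 1: +7 new -> 9 infected
Step 2: +7 new -> 16 infected
Step 3: +6 new -> 22 infected
Step 4: +6 new -> 28 infected
Step 5: +5 new -> 33 infected
Step 6: +3 new -> 36 infected
Step 7: +1 new -> 37 infected
Step 8: +0 new -> 37 infected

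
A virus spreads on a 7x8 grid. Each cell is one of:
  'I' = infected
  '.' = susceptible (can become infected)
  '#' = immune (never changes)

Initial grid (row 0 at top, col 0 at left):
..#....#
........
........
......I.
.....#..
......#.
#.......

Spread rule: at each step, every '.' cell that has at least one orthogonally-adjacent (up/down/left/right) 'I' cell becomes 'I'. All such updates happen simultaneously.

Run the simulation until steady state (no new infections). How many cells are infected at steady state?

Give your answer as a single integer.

Answer: 51

Derivation:
Step 0 (initial): 1 infected
Step 1: +4 new -> 5 infected
Step 2: +5 new -> 10 infected
Step 3: +7 new -> 17 infected
Step 4: +7 new -> 24 infected
Step 5: +9 new -> 33 infected
Step 6: +8 new -> 41 infected
Step 7: +5 new -> 46 infected
Step 8: +4 new -> 50 infected
Step 9: +1 new -> 51 infected
Step 10: +0 new -> 51 infected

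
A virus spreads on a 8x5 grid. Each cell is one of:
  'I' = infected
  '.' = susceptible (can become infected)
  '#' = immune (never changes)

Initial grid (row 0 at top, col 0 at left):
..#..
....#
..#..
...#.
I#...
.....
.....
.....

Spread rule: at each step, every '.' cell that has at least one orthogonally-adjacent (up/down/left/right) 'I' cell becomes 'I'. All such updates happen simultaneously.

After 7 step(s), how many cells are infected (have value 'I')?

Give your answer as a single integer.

Answer: 33

Derivation:
Step 0 (initial): 1 infected
Step 1: +2 new -> 3 infected
Step 2: +4 new -> 7 infected
Step 3: +6 new -> 13 infected
Step 4: +6 new -> 19 infected
Step 5: +6 new -> 25 infected
Step 6: +4 new -> 29 infected
Step 7: +4 new -> 33 infected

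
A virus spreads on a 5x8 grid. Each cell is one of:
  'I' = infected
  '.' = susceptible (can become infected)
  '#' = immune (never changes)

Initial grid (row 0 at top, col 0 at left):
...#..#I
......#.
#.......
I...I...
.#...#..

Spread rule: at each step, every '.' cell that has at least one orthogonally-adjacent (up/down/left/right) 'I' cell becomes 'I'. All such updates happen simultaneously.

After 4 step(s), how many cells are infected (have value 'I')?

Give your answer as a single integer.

Answer: 32

Derivation:
Step 0 (initial): 3 infected
Step 1: +7 new -> 10 infected
Step 2: +8 new -> 18 infected
Step 3: +9 new -> 27 infected
Step 4: +5 new -> 32 infected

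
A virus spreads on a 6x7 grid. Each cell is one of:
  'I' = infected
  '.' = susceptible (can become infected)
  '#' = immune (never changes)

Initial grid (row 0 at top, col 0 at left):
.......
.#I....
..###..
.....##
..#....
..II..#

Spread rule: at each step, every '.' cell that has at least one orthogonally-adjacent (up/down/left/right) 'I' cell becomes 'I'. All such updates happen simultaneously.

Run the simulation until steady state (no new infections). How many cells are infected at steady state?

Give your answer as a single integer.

Answer: 34

Derivation:
Step 0 (initial): 3 infected
Step 1: +5 new -> 8 infected
Step 2: +8 new -> 16 infected
Step 3: +8 new -> 24 infected
Step 4: +7 new -> 31 infected
Step 5: +3 new -> 34 infected
Step 6: +0 new -> 34 infected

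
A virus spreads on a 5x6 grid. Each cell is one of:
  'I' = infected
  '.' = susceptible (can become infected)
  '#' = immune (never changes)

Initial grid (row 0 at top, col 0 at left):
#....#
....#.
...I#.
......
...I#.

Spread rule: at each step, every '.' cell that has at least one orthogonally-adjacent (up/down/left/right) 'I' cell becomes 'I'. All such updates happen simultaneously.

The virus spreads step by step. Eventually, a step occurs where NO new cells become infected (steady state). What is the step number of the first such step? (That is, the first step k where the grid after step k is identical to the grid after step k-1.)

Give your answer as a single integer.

Answer: 6

Derivation:
Step 0 (initial): 2 infected
Step 1: +4 new -> 6 infected
Step 2: +6 new -> 12 infected
Step 3: +7 new -> 19 infected
Step 4: +5 new -> 24 infected
Step 5: +1 new -> 25 infected
Step 6: +0 new -> 25 infected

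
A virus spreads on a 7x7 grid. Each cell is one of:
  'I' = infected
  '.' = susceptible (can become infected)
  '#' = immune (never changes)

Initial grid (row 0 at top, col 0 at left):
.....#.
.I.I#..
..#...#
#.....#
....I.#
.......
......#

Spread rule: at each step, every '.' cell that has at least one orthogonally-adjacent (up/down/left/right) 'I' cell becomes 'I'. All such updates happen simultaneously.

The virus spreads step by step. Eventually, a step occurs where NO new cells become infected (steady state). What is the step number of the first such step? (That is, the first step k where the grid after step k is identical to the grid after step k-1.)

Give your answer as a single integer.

Step 0 (initial): 3 infected
Step 1: +10 new -> 13 infected
Step 2: +12 new -> 25 infected
Step 3: +7 new -> 32 infected
Step 4: +4 new -> 36 infected
Step 5: +3 new -> 39 infected
Step 6: +2 new -> 41 infected
Step 7: +0 new -> 41 infected

Answer: 7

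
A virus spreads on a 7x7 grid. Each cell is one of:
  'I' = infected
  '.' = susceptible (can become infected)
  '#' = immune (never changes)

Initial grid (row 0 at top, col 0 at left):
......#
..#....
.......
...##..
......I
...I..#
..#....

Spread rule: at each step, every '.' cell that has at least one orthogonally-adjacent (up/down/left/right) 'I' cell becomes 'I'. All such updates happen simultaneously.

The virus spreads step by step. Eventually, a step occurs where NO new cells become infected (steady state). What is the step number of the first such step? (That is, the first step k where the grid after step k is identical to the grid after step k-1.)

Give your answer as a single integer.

Answer: 9

Derivation:
Step 0 (initial): 2 infected
Step 1: +6 new -> 8 infected
Step 2: +7 new -> 15 infected
Step 3: +7 new -> 22 infected
Step 4: +7 new -> 29 infected
Step 5: +5 new -> 34 infected
Step 6: +4 new -> 38 infected
Step 7: +3 new -> 41 infected
Step 8: +2 new -> 43 infected
Step 9: +0 new -> 43 infected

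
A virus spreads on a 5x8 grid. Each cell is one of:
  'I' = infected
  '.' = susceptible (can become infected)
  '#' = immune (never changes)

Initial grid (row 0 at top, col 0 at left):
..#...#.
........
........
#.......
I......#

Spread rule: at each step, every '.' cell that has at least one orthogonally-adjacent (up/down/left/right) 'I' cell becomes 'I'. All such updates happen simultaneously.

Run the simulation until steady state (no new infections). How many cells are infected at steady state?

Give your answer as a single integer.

Answer: 36

Derivation:
Step 0 (initial): 1 infected
Step 1: +1 new -> 2 infected
Step 2: +2 new -> 4 infected
Step 3: +3 new -> 7 infected
Step 4: +5 new -> 12 infected
Step 5: +6 new -> 18 infected
Step 6: +5 new -> 23 infected
Step 7: +4 new -> 27 infected
Step 8: +4 new -> 31 infected
Step 9: +3 new -> 34 infected
Step 10: +1 new -> 35 infected
Step 11: +1 new -> 36 infected
Step 12: +0 new -> 36 infected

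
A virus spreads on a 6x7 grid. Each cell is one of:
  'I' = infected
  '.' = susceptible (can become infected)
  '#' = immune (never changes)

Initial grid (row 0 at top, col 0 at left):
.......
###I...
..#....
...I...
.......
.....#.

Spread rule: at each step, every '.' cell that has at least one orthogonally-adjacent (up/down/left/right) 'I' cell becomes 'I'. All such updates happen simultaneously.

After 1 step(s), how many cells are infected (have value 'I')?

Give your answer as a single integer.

Step 0 (initial): 2 infected
Step 1: +6 new -> 8 infected

Answer: 8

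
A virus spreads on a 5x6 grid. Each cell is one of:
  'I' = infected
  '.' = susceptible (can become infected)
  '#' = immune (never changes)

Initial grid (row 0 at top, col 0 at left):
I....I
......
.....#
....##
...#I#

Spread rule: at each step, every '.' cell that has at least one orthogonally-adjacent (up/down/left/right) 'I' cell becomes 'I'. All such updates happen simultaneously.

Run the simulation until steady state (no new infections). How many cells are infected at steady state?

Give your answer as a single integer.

Answer: 25

Derivation:
Step 0 (initial): 3 infected
Step 1: +4 new -> 7 infected
Step 2: +5 new -> 12 infected
Step 3: +5 new -> 17 infected
Step 4: +4 new -> 21 infected
Step 5: +3 new -> 24 infected
Step 6: +1 new -> 25 infected
Step 7: +0 new -> 25 infected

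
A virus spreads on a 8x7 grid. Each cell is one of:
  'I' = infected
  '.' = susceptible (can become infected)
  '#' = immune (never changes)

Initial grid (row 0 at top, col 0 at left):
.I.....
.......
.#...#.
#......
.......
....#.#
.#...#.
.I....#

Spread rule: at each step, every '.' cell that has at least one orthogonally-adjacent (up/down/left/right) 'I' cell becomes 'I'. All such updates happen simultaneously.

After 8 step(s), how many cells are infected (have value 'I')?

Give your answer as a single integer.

Answer: 47

Derivation:
Step 0 (initial): 2 infected
Step 1: +5 new -> 7 infected
Step 2: +6 new -> 13 infected
Step 3: +8 new -> 21 infected
Step 4: +10 new -> 31 infected
Step 5: +7 new -> 38 infected
Step 6: +3 new -> 41 infected
Step 7: +3 new -> 44 infected
Step 8: +3 new -> 47 infected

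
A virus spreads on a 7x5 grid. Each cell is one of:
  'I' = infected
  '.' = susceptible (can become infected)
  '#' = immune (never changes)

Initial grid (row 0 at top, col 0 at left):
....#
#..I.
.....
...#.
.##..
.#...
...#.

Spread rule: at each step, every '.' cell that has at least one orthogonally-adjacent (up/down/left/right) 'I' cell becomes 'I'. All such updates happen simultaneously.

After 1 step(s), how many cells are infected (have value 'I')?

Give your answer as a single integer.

Answer: 5

Derivation:
Step 0 (initial): 1 infected
Step 1: +4 new -> 5 infected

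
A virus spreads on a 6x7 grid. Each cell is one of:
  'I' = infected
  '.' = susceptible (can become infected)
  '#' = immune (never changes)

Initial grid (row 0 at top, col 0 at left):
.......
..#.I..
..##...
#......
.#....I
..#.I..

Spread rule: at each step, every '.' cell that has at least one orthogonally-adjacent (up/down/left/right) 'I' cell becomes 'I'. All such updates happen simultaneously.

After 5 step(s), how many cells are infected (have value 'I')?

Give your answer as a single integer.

Answer: 30

Derivation:
Step 0 (initial): 3 infected
Step 1: +10 new -> 13 infected
Step 2: +8 new -> 21 infected
Step 3: +4 new -> 25 infected
Step 4: +2 new -> 27 infected
Step 5: +3 new -> 30 infected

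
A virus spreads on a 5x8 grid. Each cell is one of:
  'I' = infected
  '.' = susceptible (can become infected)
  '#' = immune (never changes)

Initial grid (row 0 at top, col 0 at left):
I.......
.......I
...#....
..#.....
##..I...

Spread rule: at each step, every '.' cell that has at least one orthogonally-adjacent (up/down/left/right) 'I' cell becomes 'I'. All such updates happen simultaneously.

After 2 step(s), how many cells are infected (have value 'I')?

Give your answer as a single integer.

Answer: 23

Derivation:
Step 0 (initial): 3 infected
Step 1: +8 new -> 11 infected
Step 2: +12 new -> 23 infected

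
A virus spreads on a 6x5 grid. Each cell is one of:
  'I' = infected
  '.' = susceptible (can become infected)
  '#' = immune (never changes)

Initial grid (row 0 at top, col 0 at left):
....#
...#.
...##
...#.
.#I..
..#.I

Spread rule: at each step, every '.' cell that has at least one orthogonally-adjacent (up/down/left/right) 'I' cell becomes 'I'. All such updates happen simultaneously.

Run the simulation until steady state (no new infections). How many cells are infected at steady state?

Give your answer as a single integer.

Answer: 22

Derivation:
Step 0 (initial): 2 infected
Step 1: +4 new -> 6 infected
Step 2: +3 new -> 9 infected
Step 3: +3 new -> 12 infected
Step 4: +4 new -> 16 infected
Step 5: +4 new -> 20 infected
Step 6: +2 new -> 22 infected
Step 7: +0 new -> 22 infected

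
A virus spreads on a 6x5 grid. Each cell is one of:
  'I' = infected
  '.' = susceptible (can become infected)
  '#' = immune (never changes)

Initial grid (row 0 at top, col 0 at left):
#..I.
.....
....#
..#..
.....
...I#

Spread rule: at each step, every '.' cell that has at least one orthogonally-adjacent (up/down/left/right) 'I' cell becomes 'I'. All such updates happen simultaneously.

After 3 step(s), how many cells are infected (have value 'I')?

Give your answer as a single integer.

Answer: 20

Derivation:
Step 0 (initial): 2 infected
Step 1: +5 new -> 7 infected
Step 2: +8 new -> 15 infected
Step 3: +5 new -> 20 infected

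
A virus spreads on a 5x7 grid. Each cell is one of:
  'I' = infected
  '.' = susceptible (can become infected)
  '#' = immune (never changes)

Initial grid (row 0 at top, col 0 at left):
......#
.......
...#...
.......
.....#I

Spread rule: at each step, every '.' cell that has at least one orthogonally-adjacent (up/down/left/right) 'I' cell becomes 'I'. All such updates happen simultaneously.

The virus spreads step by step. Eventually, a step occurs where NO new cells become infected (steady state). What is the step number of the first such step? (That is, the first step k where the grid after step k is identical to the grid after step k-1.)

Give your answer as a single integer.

Step 0 (initial): 1 infected
Step 1: +1 new -> 2 infected
Step 2: +2 new -> 4 infected
Step 3: +3 new -> 7 infected
Step 4: +4 new -> 11 infected
Step 5: +4 new -> 15 infected
Step 6: +5 new -> 20 infected
Step 7: +5 new -> 25 infected
Step 8: +4 new -> 29 infected
Step 9: +2 new -> 31 infected
Step 10: +1 new -> 32 infected
Step 11: +0 new -> 32 infected

Answer: 11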